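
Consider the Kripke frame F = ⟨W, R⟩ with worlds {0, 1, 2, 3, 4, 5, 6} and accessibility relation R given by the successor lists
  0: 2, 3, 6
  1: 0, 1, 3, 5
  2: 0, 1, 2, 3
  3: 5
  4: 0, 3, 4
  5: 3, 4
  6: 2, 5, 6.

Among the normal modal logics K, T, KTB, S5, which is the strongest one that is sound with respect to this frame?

K

Reflexive (axiom T): no — 0 is not related to itself.
Symmetric (axiom B): no — 0 R 3 but not 3 R 0.
Euclidean (axiom 5): no — 0 R 2 and 0 R 6, but not 2 R 6.
So F validates K; T would additionally require R to be reflexive. The strongest is K.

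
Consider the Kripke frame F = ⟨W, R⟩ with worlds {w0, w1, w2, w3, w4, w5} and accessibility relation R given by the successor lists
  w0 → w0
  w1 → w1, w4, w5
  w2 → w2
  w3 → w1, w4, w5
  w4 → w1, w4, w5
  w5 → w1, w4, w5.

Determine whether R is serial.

Yes

Serial: yes — every world has a successor (e.g. w0 R w0).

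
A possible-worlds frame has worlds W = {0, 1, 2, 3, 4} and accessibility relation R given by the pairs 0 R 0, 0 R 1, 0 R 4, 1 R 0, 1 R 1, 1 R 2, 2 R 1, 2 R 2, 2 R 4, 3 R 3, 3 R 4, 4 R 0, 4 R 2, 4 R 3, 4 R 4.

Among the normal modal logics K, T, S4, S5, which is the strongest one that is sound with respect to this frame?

T

Reflexive (axiom T): yes — every world is R-related to itself.
Transitive (axiom 4): no — 0 R 1 and 1 R 2, but not 0 R 2.
Euclidean (axiom 5): no — 0 R 1 and 0 R 4, but not 1 R 4.
So F validates K, T; S4 would additionally require R to be transitive. The strongest is T.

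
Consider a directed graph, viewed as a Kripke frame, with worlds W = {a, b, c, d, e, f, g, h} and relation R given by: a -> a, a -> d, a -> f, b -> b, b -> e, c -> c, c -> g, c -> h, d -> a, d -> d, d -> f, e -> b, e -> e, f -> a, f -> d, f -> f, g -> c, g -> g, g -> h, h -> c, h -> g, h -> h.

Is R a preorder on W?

Yes

Reflexive: yes — every world is R-related to itself.
Transitive: yes — every two-step R-path is closed by a direct edge.
So R is a preorder.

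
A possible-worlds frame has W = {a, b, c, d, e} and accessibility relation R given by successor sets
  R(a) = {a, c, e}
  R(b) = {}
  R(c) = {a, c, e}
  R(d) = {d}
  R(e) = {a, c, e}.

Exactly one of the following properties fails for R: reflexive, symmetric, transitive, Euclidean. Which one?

reflexive

Reflexive: no — b is not related to itself.
Symmetric: yes — every pair in R has its reverse in R.
Transitive: yes — every two-step R-path is closed by a direct edge.
Euclidean: yes — any two successors of a common world are R-related.
Only reflexive fails.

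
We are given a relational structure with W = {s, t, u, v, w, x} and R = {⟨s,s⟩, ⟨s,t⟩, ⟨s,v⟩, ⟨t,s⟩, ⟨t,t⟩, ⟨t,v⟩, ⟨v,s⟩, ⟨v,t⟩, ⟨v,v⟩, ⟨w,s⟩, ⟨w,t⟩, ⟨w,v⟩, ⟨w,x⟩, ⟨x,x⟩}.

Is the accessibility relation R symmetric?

No

Symmetric: no — w R s but not s R w.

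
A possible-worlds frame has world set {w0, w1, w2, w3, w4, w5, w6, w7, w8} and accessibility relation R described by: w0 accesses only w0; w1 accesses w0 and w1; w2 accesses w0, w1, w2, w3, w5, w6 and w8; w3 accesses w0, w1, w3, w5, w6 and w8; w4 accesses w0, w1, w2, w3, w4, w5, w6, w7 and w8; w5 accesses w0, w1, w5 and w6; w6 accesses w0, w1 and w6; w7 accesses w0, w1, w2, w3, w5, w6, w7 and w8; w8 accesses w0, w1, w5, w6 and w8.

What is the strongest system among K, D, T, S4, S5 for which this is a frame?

Serial (axiom D): yes — every world has a successor (e.g. w0 R w0).
Reflexive (axiom T): yes — every world is R-related to itself.
Transitive (axiom 4): yes — every two-step R-path is closed by a direct edge.
Euclidean (axiom 5): no — w2 R w0 and w2 R w1, but not w0 R w1.
So F validates K, D, T, S4; S5 would additionally require R to be Euclidean. The strongest is S4.

S4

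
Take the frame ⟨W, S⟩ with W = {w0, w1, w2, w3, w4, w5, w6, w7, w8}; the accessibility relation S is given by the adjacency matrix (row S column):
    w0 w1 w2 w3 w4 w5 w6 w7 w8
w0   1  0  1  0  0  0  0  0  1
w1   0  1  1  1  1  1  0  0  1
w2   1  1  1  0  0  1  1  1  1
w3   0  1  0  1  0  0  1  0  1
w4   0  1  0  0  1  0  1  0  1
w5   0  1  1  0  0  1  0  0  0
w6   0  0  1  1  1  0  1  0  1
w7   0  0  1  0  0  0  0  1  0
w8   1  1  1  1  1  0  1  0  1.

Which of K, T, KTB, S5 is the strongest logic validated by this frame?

Reflexive (axiom T): yes — every world is S-related to itself.
Symmetric (axiom B): yes — every pair in S has its reverse in S.
Euclidean (axiom 5): no — w1 S w2 and w1 S w3, but not w2 S w3.
So F validates K, T, KTB; S5 would additionally require S to be Euclidean. The strongest is KTB.

KTB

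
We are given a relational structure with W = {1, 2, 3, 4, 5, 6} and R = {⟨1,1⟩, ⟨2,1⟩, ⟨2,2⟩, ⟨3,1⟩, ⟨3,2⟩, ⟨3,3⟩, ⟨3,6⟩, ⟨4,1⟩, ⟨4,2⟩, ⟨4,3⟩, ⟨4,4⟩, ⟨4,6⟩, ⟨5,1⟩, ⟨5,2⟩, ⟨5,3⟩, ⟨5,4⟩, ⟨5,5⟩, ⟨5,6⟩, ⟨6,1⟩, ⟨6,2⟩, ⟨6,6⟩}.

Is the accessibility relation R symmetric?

No

Symmetric: no — 2 R 1 but not 1 R 2.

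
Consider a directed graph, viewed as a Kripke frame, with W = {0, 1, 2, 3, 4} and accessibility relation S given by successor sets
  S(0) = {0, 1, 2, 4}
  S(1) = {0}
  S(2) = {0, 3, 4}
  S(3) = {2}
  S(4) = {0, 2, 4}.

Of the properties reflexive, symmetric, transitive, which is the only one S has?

symmetric

Reflexive: no — 1 is not related to itself.
Symmetric: yes — every pair in S has its reverse in S.
Transitive: no — 0 S 2 and 2 S 3, but not 0 S 3.
Only symmetric holds.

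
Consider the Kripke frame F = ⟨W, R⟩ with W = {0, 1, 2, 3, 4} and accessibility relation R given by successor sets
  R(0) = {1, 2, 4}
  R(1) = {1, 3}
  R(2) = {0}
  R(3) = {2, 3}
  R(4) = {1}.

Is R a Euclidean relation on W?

No

Euclidean: no — 0 R 1 and 0 R 2, but not 1 R 2.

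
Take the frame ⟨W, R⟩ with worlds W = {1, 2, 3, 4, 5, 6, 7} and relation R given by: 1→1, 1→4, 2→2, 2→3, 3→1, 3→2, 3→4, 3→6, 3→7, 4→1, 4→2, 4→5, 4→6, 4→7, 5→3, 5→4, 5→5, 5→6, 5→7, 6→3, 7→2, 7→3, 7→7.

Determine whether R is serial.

Yes

Serial: yes — every world has a successor (e.g. 1 R 1).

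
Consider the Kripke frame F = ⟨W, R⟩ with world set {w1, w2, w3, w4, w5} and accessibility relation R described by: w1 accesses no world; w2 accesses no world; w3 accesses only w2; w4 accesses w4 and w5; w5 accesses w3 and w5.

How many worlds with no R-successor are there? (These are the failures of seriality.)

Enumerating: w1, w2.

2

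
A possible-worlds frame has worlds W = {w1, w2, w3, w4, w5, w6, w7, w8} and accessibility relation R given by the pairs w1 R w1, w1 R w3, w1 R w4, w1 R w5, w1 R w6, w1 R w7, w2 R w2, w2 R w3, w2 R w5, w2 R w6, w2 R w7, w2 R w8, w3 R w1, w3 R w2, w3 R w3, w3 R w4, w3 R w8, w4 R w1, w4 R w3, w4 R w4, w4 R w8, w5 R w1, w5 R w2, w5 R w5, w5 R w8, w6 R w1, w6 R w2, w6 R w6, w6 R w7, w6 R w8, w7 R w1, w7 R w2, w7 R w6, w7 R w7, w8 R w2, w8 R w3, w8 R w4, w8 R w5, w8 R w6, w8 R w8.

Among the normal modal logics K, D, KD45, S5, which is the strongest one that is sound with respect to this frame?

Serial (axiom D): yes — every world has a successor (e.g. w1 R w1).
Euclidean (axiom 5): no — w1 R w3 and w1 R w5, but not w3 R w5.
Transitive (axiom 4): no — w1 R w3 and w3 R w2, but not w1 R w2.
Reflexive (axiom T): yes — every world is R-related to itself.
So F validates K, D; KD45 would additionally require R to be Euclidean and transitive. The strongest is D.

D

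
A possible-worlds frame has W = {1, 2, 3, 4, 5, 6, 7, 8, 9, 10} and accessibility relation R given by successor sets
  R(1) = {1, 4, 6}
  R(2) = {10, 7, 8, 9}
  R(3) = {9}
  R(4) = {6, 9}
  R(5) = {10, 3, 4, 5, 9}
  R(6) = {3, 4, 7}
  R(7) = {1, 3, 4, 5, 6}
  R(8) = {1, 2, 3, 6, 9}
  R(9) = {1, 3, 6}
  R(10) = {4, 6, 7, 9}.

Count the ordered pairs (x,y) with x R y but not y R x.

Enumerating: (1,4), (1,6), (10,4), (10,6), (10,7), (10,9), (2,10), (2,7), (2,9), (4,9), (5,10), (5,3), … and 13 more.
Total: 25.

25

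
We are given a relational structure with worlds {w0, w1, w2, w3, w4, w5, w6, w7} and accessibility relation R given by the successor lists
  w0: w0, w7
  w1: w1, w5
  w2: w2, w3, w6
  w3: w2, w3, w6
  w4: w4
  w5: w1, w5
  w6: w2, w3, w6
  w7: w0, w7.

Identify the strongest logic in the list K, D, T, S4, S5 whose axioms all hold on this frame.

Serial (axiom D): yes — every world has a successor (e.g. w0 R w0).
Reflexive (axiom T): yes — every world is R-related to itself.
Transitive (axiom 4): yes — every two-step R-path is closed by a direct edge.
Euclidean (axiom 5): yes — any two successors of a common world are R-related.
So F validates K, D, T, S4, S5. The strongest is S5.

S5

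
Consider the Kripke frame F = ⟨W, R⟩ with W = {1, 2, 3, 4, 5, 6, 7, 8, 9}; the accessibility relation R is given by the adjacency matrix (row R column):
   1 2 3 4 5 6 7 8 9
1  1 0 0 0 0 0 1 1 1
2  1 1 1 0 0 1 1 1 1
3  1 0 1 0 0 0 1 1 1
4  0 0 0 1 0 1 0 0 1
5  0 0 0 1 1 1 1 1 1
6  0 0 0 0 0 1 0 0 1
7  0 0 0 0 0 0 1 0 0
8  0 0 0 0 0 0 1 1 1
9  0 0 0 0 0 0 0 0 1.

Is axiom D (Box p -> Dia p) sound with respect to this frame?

Yes

Axiom D corresponds to the accessibility relation being serial.
Serial: yes — every world has a successor (e.g. 1 R 1).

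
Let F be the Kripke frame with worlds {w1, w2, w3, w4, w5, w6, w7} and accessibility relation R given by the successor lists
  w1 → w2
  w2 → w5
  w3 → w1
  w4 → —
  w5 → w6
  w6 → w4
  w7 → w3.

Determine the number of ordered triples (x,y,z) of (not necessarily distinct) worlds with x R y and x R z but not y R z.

6

Enumerating: (w1,w2,w2), (w2,w5,w5), (w3,w1,w1), (w5,w6,w6), (w6,w4,w4), (w7,w3,w3).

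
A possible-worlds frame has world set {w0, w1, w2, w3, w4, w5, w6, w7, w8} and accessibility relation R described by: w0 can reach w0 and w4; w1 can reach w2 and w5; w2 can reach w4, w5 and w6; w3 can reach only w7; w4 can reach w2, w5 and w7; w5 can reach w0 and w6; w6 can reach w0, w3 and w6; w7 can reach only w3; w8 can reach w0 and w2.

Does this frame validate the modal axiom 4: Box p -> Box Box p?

The schema 4 characterises exactly the transitive frames.
Transitive: no — w0 R w4 and w4 R w2, but not w0 R w2.

No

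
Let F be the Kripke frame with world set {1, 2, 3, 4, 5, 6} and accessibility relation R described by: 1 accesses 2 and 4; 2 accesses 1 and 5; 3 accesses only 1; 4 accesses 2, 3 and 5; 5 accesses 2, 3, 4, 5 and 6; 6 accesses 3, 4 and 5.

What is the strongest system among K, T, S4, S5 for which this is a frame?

Reflexive (axiom T): no — 1 is not related to itself.
Transitive (axiom 4): no — 1 R 2 and 2 R 5, but not 1 R 5.
Euclidean (axiom 5): no — 1 R 2 and 1 R 4, but not 2 R 4.
So F validates K; T would additionally require R to be reflexive. The strongest is K.

K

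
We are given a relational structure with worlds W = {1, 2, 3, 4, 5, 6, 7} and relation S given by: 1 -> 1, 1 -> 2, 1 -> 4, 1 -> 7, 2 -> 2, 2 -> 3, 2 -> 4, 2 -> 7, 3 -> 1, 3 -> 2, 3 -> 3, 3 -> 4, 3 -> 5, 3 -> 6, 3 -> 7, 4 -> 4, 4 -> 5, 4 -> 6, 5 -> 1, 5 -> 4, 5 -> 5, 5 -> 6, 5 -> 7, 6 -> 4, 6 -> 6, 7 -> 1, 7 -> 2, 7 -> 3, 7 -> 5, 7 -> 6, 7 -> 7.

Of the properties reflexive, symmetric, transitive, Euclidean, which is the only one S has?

reflexive

Reflexive: yes — every world is S-related to itself.
Symmetric: no — 1 S 2 but not 2 S 1.
Transitive: no — 1 S 2 and 2 S 3, but not 1 S 3.
Euclidean: no — 1 S 4 and 1 S 2, but not 4 S 2.
Only reflexive holds.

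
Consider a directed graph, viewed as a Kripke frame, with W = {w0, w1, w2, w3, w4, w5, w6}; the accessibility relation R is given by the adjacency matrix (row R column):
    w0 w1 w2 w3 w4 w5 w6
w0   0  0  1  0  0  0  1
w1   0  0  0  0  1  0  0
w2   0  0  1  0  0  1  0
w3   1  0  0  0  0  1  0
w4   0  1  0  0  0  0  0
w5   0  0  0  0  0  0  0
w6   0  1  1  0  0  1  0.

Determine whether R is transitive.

Transitive: no — w0 R w2 and w2 R w5, but not w0 R w5.

No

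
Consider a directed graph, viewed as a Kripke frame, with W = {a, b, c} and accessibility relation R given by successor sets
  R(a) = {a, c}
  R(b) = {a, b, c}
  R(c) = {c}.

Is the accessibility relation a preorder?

Reflexive: yes — every world is R-related to itself.
Transitive: yes — every two-step R-path is closed by a direct edge.
So R is a preorder.

Yes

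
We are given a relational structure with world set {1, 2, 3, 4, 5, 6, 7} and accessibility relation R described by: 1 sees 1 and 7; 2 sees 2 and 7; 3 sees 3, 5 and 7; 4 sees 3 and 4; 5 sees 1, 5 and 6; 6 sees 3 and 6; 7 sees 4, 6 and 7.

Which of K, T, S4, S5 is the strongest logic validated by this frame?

Reflexive (axiom T): yes — every world is R-related to itself.
Transitive (axiom 4): no — 1 R 7 and 7 R 4, but not 1 R 4.
Euclidean (axiom 5): no — 3 R 5 and 3 R 7, but not 5 R 7.
So F validates K, T; S4 would additionally require R to be transitive. The strongest is T.

T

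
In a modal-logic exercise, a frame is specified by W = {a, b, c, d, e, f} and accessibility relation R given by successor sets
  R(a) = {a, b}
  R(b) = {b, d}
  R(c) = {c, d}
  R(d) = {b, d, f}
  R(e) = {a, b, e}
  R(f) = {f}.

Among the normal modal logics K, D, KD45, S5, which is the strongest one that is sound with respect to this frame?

Serial (axiom D): yes — every world has a successor (e.g. a R a).
Euclidean (axiom 5): no — d R b and d R f, but not b R f.
Transitive (axiom 4): no — a R b and b R d, but not a R d.
Reflexive (axiom T): yes — every world is R-related to itself.
So F validates K, D; KD45 would additionally require R to be Euclidean and transitive. The strongest is D.

D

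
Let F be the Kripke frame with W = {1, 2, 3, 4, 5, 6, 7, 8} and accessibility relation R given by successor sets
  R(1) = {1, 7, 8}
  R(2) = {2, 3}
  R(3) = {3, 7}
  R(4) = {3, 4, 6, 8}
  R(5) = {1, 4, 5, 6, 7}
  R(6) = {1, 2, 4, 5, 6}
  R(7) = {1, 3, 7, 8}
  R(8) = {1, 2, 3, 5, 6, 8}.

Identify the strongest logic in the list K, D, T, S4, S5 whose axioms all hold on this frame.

T

Serial (axiom D): yes — every world has a successor (e.g. 1 R 1).
Reflexive (axiom T): yes — every world is R-related to itself.
Transitive (axiom 4): no — 1 R 7 and 7 R 3, but not 1 R 3.
Euclidean (axiom 5): no — 1 R 8 and 1 R 7, but not 8 R 7.
So F validates K, D, T; S4 would additionally require R to be transitive. The strongest is T.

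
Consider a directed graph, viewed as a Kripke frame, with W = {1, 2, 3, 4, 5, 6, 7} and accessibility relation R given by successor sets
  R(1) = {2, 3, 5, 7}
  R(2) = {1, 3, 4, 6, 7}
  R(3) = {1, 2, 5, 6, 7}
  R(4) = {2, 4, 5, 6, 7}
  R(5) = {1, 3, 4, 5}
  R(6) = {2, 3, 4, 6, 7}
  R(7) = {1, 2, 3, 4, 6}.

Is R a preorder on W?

No

Reflexive: no — 1 is not related to itself.
Transitive: no — 1 R 2 and 2 R 4, but not 1 R 4.
So R is not a preorder.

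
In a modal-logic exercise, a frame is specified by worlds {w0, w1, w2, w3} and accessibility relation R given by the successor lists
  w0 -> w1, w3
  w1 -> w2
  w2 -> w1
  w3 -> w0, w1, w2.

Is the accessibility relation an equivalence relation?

No

Reflexive: no — w0 is not related to itself.
Symmetric: no — w0 R w1 but not w1 R w0.
Transitive: no — w0 R w1 and w1 R w2, but not w0 R w2.
So R is not an equivalence relation.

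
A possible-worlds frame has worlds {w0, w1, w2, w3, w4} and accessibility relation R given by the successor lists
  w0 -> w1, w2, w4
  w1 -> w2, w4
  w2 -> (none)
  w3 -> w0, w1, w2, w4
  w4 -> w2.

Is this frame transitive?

Transitive: yes — every two-step R-path is closed by a direct edge.

Yes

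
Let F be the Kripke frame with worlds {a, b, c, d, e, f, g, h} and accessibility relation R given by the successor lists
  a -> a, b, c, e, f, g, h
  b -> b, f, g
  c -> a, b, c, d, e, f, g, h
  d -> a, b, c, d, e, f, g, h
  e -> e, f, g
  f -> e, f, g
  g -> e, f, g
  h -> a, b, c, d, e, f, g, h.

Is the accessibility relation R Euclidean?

Euclidean: no — a R b and a R c, but not b R c.

No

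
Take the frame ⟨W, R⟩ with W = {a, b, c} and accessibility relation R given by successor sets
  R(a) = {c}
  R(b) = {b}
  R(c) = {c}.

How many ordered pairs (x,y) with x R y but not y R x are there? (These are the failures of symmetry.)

Enumerating: (a,c).

1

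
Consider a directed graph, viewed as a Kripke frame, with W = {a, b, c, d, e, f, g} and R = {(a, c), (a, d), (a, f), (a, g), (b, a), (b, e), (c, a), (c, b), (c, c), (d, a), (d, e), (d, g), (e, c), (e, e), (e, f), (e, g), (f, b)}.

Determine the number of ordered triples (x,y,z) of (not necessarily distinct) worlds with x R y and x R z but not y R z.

39

Enumerating: (a,c,d), (a,c,f), (a,c,g), (a,d,c), (a,d,d), (a,d,f), (a,f,c), (a,f,d), (a,f,f), (a,f,g), (a,g,c), (a,g,d), … and 27 more.
Total: 39.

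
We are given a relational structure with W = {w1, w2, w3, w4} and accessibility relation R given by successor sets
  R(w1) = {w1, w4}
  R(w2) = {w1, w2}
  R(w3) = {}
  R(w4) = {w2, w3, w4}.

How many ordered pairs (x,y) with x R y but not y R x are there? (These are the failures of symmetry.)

Enumerating: (w1,w4), (w2,w1), (w4,w2), (w4,w3).

4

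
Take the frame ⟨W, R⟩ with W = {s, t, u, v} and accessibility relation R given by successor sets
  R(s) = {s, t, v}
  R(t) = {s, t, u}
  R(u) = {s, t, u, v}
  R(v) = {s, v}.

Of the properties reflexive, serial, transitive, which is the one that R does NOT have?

Reflexive: yes — every world is R-related to itself.
Serial: yes — every world has a successor (e.g. s R s).
Transitive: no — s R t and t R u, but not s R u.
Only transitive fails.

transitive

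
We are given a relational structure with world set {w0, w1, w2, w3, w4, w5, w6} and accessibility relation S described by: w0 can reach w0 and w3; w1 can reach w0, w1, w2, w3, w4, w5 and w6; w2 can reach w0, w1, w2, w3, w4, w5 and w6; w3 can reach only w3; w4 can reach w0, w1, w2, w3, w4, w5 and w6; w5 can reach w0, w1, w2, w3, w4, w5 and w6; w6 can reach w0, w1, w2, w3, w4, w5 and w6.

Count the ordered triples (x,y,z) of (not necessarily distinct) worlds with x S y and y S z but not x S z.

S is transitive; there are no such tuples.

0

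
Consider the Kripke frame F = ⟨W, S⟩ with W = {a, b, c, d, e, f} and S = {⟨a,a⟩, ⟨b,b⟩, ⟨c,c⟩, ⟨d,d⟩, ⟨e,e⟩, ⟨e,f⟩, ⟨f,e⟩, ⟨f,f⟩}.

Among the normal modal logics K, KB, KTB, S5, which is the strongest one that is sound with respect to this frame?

S5

Symmetric (axiom B): yes — every pair in S has its reverse in S.
Reflexive (axiom T): yes — every world is S-related to itself.
Euclidean (axiom 5): yes — any two successors of a common world are S-related.
So F validates K, KB, KTB, S5. The strongest is S5.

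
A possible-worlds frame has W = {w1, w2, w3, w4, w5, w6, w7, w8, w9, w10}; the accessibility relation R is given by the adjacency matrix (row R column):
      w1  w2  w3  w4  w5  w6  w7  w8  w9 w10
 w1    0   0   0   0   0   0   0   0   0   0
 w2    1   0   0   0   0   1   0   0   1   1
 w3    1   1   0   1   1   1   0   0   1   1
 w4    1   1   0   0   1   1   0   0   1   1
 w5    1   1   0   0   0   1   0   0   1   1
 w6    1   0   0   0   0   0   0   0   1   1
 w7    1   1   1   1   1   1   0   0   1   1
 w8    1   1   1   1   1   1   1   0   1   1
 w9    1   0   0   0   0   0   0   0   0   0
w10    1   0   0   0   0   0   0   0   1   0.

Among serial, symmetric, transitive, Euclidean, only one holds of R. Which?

Serial: no — w1 has no R-successor.
Symmetric: no — w10 R w1 but not w1 R w10.
Transitive: yes — every two-step R-path is closed by a direct edge.
Euclidean: no — w10 R w1 and w10 R w9, but not w1 R w9.
Only transitive holds.

transitive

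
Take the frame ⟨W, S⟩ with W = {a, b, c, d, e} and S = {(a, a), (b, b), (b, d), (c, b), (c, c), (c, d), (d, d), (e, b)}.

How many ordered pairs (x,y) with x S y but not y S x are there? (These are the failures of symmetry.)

4

Enumerating: (b,d), (c,b), (c,d), (e,b).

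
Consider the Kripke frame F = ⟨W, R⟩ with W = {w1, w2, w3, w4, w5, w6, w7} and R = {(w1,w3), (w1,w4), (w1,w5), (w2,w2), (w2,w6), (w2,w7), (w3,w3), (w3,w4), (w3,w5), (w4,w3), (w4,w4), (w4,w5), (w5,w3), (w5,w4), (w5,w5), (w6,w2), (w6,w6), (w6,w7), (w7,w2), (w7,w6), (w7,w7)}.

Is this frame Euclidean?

Euclidean: yes — any two successors of a common world are R-related.

Yes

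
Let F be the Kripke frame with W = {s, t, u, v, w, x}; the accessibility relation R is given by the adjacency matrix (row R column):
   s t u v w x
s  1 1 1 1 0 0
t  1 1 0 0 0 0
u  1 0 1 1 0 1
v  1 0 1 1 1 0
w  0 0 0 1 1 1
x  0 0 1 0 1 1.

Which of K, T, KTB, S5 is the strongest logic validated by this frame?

Reflexive (axiom T): yes — every world is R-related to itself.
Symmetric (axiom B): yes — every pair in R has its reverse in R.
Euclidean (axiom 5): no — s R t and s R u, but not t R u.
So F validates K, T, KTB; S5 would additionally require R to be Euclidean. The strongest is KTB.

KTB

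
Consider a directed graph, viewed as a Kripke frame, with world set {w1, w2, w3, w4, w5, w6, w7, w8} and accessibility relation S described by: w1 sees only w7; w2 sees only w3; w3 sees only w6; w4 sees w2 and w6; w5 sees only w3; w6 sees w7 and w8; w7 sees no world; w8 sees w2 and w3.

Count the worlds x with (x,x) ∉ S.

8

Enumerating: w1, w2, w3, w4, w5, w6, w7, w8.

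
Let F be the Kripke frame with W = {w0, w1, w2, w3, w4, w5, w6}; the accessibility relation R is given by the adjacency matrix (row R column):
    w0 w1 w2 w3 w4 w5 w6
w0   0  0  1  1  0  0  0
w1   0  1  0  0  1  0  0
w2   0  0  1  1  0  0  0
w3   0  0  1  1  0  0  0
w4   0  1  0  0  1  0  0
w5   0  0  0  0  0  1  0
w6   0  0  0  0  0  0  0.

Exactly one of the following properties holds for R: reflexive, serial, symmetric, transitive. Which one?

Reflexive: no — w0 is not related to itself.
Serial: no — w6 has no R-successor.
Symmetric: no — w0 R w2 but not w2 R w0.
Transitive: yes — every two-step R-path is closed by a direct edge.
Only transitive holds.

transitive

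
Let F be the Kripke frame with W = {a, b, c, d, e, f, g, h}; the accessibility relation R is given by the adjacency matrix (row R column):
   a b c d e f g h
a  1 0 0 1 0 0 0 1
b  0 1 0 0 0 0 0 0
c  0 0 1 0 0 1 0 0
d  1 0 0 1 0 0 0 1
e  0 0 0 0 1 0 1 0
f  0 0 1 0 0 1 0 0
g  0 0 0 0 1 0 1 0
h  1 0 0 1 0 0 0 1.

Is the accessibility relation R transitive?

Yes

Transitive: yes — every two-step R-path is closed by a direct edge.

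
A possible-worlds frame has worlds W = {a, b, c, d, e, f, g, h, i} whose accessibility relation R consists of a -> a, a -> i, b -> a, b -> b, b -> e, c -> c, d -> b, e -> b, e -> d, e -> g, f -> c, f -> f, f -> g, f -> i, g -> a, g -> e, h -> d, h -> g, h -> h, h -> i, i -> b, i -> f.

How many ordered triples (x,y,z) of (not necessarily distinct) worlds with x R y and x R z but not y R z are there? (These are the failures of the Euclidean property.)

Enumerating: (a,i,a), (a,i,i), (b,a,b), (b,a,e), (b,e,a), (b,e,e), (e,b,d), (e,b,g), (e,d,d), (e,d,g), (e,g,b), (e,g,d), … and 28 more.
Total: 40.

40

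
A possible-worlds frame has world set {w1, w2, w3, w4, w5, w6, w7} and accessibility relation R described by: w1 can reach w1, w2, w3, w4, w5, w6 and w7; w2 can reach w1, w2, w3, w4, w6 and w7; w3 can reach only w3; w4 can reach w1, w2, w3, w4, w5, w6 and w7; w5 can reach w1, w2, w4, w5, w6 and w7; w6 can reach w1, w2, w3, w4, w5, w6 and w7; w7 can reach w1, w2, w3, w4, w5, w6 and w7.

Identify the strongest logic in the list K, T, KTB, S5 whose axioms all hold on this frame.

Reflexive (axiom T): yes — every world is R-related to itself.
Symmetric (axiom B): no — w1 R w3 but not w3 R w1.
Euclidean (axiom 5): no — w1 R w2 and w1 R w5, but not w2 R w5.
So F validates K, T; KTB would additionally require R to be symmetric. The strongest is T.

T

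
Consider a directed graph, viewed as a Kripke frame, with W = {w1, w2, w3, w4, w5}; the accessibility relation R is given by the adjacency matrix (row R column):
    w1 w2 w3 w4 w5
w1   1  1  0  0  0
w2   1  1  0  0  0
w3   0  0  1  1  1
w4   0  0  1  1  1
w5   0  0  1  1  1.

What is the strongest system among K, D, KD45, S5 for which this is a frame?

S5

Serial (axiom D): yes — every world has a successor (e.g. w1 R w1).
Euclidean (axiom 5): yes — any two successors of a common world are R-related.
Transitive (axiom 4): yes — every two-step R-path is closed by a direct edge.
Reflexive (axiom T): yes — every world is R-related to itself.
So F validates K, D, KD45, S5. The strongest is S5.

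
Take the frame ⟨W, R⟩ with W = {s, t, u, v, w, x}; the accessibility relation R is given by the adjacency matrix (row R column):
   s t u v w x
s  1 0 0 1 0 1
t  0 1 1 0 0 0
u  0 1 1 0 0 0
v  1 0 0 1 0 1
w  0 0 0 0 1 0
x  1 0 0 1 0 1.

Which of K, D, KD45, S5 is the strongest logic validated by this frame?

S5

Serial (axiom D): yes — every world has a successor (e.g. s R s).
Euclidean (axiom 5): yes — any two successors of a common world are R-related.
Transitive (axiom 4): yes — every two-step R-path is closed by a direct edge.
Reflexive (axiom T): yes — every world is R-related to itself.
So F validates K, D, KD45, S5. The strongest is S5.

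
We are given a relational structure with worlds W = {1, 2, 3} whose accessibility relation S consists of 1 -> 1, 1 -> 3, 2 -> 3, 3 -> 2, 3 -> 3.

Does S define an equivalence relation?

Reflexive: no — 2 is not related to itself.
Symmetric: no — 1 S 3 but not 3 S 1.
Transitive: no — 1 S 3 and 3 S 2, but not 1 S 2.
So S is not an equivalence relation.

No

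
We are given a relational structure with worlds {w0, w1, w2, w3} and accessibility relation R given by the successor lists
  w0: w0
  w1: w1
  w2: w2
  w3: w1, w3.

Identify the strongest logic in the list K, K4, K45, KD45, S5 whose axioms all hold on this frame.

Transitive (axiom 4): yes — every two-step R-path is closed by a direct edge.
Euclidean (axiom 5): no — w3 R w1 and w3 R w3, but not w1 R w3.
Serial (axiom D): yes — every world has a successor (e.g. w0 R w0).
Reflexive (axiom T): yes — every world is R-related to itself.
So F validates K, K4; K45 would additionally require R to be Euclidean. The strongest is K4.

K4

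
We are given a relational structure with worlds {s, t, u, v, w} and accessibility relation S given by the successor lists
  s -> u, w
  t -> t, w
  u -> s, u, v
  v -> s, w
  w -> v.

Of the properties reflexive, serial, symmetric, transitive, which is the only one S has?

serial

Reflexive: no — s is not related to itself.
Serial: yes — every world has a successor (e.g. s S u).
Symmetric: no — s S w but not w S s.
Transitive: no — s S u and u S v, but not s S v.
Only serial holds.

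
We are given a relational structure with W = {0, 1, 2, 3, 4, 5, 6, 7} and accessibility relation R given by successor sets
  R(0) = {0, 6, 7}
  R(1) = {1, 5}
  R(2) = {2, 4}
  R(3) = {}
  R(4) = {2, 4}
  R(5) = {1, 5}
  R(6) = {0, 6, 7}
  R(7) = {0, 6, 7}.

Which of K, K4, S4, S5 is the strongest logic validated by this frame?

Transitive (axiom 4): yes — every two-step R-path is closed by a direct edge.
Reflexive (axiom T): no — 3 is not related to itself.
Euclidean (axiom 5): yes — any two successors of a common world are R-related.
So F validates K, K4; S4 would additionally require R to be reflexive. The strongest is K4.

K4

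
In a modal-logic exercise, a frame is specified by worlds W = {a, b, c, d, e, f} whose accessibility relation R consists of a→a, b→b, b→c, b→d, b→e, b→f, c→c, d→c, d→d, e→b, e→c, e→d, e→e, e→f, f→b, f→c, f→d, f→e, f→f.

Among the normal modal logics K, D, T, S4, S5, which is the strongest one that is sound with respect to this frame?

Serial (axiom D): yes — every world has a successor (e.g. a R a).
Reflexive (axiom T): yes — every world is R-related to itself.
Transitive (axiom 4): yes — every two-step R-path is closed by a direct edge.
Euclidean (axiom 5): no — b R c and b R d, but not c R d.
So F validates K, D, T, S4; S5 would additionally require R to be Euclidean. The strongest is S4.

S4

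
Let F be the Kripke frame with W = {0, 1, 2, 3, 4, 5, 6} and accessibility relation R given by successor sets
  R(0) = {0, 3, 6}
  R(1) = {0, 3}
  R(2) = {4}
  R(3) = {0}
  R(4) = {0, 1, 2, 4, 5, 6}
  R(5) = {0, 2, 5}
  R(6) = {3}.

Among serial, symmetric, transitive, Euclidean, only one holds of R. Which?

Serial: yes — every world has a successor (e.g. 0 R 0).
Symmetric: no — 0 R 6 but not 6 R 0.
Transitive: no — 1 R 0 and 0 R 6, but not 1 R 6.
Euclidean: no — 0 R 3 and 0 R 6, but not 3 R 6.
Only serial holds.

serial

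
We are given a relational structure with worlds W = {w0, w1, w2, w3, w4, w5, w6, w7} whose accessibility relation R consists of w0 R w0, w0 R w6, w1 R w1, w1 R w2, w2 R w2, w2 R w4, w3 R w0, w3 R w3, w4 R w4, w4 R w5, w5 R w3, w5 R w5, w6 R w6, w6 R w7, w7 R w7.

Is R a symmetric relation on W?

No

Symmetric: no — w0 R w6 but not w6 R w0.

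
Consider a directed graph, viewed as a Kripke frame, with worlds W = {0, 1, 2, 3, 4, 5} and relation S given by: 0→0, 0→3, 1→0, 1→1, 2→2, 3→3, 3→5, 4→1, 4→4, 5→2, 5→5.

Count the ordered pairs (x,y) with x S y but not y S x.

Enumerating: (0,3), (1,0), (3,5), (4,1), (5,2).

5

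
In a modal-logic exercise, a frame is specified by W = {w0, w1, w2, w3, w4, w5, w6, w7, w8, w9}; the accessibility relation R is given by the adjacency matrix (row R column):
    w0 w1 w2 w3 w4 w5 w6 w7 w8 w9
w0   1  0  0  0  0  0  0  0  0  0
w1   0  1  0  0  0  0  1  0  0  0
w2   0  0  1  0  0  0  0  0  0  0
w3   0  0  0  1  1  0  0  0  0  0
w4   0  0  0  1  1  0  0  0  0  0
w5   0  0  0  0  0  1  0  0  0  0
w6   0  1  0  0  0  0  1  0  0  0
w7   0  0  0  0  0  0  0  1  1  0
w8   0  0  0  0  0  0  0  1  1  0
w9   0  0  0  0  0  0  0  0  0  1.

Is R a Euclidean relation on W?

Euclidean: yes — any two successors of a common world are R-related.

Yes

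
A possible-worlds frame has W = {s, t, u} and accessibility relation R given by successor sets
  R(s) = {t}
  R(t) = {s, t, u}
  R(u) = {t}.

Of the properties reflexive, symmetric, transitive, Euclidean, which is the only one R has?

symmetric

Reflexive: no — s is not related to itself.
Symmetric: yes — every pair in R has its reverse in R.
Transitive: no — s R t and t R u, but not s R u.
Euclidean: no — t R s and t R u, but not s R u.
Only symmetric holds.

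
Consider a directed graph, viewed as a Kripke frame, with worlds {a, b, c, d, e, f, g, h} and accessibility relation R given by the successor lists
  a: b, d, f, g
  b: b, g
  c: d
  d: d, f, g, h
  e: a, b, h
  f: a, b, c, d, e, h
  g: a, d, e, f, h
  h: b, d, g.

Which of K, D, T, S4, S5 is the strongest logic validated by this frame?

Serial (axiom D): yes — every world has a successor (e.g. a R b).
Reflexive (axiom T): no — a is not related to itself.
Transitive (axiom 4): no — a R d and d R h, but not a R h.
Euclidean (axiom 5): no — a R b and a R d, but not b R d.
So F validates K, D; T would additionally require R to be reflexive. The strongest is D.

D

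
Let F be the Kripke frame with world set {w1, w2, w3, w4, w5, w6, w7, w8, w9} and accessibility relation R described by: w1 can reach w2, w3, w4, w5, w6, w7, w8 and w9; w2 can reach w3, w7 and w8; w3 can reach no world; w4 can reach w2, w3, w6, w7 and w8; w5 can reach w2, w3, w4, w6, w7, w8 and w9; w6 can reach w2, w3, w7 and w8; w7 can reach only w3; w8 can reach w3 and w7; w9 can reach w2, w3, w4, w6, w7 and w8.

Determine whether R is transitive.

Transitive: yes — every two-step R-path is closed by a direct edge.

Yes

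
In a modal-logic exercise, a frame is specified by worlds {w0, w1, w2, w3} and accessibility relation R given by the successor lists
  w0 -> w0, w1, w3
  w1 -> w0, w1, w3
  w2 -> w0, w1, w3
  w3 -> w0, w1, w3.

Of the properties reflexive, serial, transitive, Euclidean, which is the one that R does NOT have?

Reflexive: no — w2 is not related to itself.
Serial: yes — every world has a successor (e.g. w0 R w0).
Transitive: yes — every two-step R-path is closed by a direct edge.
Euclidean: yes — any two successors of a common world are R-related.
Only reflexive fails.

reflexive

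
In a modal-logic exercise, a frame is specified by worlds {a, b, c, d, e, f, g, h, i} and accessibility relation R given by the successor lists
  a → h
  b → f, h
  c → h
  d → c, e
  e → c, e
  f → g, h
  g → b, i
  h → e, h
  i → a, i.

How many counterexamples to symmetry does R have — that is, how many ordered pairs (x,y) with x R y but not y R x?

Enumerating: (a,h), (b,f), (b,h), (c,h), (d,c), (d,e), (e,c), (f,g), (f,h), (g,b), (g,i), (h,e), (i,a).

13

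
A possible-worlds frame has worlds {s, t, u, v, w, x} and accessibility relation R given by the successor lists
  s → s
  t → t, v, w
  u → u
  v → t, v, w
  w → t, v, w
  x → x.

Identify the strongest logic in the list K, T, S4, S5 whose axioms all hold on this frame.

Reflexive (axiom T): yes — every world is R-related to itself.
Transitive (axiom 4): yes — every two-step R-path is closed by a direct edge.
Euclidean (axiom 5): yes — any two successors of a common world are R-related.
So F validates K, T, S4, S5. The strongest is S5.

S5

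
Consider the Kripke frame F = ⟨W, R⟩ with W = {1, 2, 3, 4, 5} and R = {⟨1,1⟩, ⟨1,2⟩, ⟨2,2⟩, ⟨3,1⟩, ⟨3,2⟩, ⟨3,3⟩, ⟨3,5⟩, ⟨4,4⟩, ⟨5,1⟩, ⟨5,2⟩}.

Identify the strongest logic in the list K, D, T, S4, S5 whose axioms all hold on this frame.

D

Serial (axiom D): yes — every world has a successor (e.g. 1 R 1).
Reflexive (axiom T): no — 5 is not related to itself.
Transitive (axiom 4): yes — every two-step R-path is closed by a direct edge.
Euclidean (axiom 5): no — 3 R 1 and 3 R 5, but not 1 R 5.
So F validates K, D; T would additionally require R to be reflexive. The strongest is D.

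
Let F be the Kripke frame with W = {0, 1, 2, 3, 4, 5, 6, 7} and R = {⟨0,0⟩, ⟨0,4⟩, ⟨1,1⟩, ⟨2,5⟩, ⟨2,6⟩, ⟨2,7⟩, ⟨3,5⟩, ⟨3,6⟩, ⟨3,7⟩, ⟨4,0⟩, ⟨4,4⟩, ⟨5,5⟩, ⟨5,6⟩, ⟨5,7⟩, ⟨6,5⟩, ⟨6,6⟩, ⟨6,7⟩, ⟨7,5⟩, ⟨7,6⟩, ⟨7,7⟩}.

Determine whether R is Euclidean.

Euclidean: yes — any two successors of a common world are R-related.

Yes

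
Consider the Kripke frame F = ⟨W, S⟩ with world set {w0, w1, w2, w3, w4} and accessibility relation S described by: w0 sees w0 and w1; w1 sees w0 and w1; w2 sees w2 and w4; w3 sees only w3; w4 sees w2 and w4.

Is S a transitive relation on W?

Yes

Transitive: yes — every two-step S-path is closed by a direct edge.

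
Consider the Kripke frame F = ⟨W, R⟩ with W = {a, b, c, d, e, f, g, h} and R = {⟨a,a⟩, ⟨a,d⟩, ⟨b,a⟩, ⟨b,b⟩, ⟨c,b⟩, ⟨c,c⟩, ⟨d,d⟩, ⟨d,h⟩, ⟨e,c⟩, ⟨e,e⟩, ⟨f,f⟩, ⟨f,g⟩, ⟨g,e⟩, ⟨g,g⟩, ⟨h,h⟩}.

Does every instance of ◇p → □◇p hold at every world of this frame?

By correspondence theory, 5 is valid on a frame iff R is Euclidean.
Euclidean: no — a R d and a R a, but not d R a.

No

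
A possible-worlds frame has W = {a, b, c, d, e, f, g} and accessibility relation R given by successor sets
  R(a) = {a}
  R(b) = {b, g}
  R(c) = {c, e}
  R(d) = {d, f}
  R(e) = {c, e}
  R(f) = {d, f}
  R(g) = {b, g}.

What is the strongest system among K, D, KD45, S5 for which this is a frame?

Serial (axiom D): yes — every world has a successor (e.g. a R a).
Euclidean (axiom 5): yes — any two successors of a common world are R-related.
Transitive (axiom 4): yes — every two-step R-path is closed by a direct edge.
Reflexive (axiom T): yes — every world is R-related to itself.
So F validates K, D, KD45, S5. The strongest is S5.

S5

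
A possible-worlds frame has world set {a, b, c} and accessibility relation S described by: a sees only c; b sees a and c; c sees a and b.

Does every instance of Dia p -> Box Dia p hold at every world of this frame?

By correspondence theory, 5 is valid on a frame iff S is Euclidean.
Euclidean: no — c S a and c S b, but not a S b.

No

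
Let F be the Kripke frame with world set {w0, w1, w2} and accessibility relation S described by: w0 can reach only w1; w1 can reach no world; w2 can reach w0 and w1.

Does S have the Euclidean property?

Euclidean: no — w2 S w1 and w2 S w0, but not w1 S w0.

No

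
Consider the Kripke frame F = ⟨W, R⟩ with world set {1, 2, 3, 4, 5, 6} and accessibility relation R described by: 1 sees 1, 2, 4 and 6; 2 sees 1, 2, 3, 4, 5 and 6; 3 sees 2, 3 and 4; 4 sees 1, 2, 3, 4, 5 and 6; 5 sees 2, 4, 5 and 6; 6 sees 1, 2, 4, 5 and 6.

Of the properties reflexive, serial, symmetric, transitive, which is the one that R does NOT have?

transitive

Reflexive: yes — every world is R-related to itself.
Serial: yes — every world has a successor (e.g. 1 R 1).
Symmetric: yes — every pair in R has its reverse in R.
Transitive: no — 1 R 2 and 2 R 3, but not 1 R 3.
Only transitive fails.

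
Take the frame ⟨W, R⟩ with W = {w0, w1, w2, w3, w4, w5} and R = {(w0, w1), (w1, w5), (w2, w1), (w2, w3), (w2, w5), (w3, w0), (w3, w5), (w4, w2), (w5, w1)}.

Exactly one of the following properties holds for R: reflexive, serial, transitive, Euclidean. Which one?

Reflexive: no — w0 is not related to itself.
Serial: yes — every world has a successor (e.g. w0 R w1).
Transitive: no — w0 R w1 and w1 R w5, but not w0 R w5.
Euclidean: no — w2 R w1 and w2 R w3, but not w1 R w3.
Only serial holds.

serial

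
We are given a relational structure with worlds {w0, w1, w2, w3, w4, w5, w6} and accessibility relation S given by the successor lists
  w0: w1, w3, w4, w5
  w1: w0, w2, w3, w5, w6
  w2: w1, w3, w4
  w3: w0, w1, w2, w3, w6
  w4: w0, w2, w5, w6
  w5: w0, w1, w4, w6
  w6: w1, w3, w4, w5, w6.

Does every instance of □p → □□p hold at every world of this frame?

No

By correspondence theory, 4 is valid on a frame iff S is transitive.
Transitive: no — w0 S w1 and w1 S w2, but not w0 S w2.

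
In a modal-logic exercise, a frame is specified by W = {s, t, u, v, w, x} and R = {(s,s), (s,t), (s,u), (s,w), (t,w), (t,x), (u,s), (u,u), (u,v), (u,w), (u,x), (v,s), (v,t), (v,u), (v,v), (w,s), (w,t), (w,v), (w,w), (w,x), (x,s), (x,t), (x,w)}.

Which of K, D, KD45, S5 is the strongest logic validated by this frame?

D

Serial (axiom D): yes — every world has a successor (e.g. s R s).
Euclidean (axiom 5): no — s R t and s R u, but not t R u.
Transitive (axiom 4): no — s R t and t R x, but not s R x.
Reflexive (axiom T): no — t is not related to itself.
So F validates K, D; KD45 would additionally require R to be Euclidean and transitive. The strongest is D.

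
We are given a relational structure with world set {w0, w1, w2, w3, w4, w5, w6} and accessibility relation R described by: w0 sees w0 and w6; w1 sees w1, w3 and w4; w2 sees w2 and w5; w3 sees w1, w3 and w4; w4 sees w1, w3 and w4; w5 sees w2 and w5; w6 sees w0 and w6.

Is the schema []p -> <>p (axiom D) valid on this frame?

Yes

Axiom D corresponds to the accessibility relation being serial.
Serial: yes — every world has a successor (e.g. w0 R w0).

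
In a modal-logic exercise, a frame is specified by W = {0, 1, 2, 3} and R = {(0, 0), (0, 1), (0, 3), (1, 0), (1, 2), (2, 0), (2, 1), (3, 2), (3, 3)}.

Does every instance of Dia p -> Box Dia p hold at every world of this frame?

No

The schema 5 characterises exactly the Euclidean frames.
Euclidean: no — 0 R 1 and 0 R 3, but not 1 R 3.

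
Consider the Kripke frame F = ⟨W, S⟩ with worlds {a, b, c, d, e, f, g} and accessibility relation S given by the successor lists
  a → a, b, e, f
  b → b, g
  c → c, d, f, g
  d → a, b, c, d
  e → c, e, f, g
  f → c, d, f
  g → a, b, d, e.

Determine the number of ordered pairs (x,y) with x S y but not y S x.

Enumerating: (a,b), (a,e), (a,f), (c,g), (d,a), (d,b), (e,c), (e,f), (f,d), (g,a), (g,d).

11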